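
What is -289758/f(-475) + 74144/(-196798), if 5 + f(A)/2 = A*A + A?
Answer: -3228932023/3164863265 ≈ -1.0202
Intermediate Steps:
f(A) = -10 + 2*A + 2*A**2 (f(A) = -10 + 2*(A*A + A) = -10 + 2*(A**2 + A) = -10 + 2*(A + A**2) = -10 + (2*A + 2*A**2) = -10 + 2*A + 2*A**2)
-289758/f(-475) + 74144/(-196798) = -289758/(-10 + 2*(-475) + 2*(-475)**2) + 74144/(-196798) = -289758/(-10 - 950 + 2*225625) + 74144*(-1/196798) = -289758/(-10 - 950 + 451250) - 5296/14057 = -289758/450290 - 5296/14057 = -289758*1/450290 - 5296/14057 = -144879/225145 - 5296/14057 = -3228932023/3164863265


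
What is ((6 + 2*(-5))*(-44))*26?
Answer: 4576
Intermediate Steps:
((6 + 2*(-5))*(-44))*26 = ((6 - 10)*(-44))*26 = -4*(-44)*26 = 176*26 = 4576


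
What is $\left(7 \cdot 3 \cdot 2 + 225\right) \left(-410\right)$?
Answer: $-109470$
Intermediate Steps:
$\left(7 \cdot 3 \cdot 2 + 225\right) \left(-410\right) = \left(21 \cdot 2 + 225\right) \left(-410\right) = \left(42 + 225\right) \left(-410\right) = 267 \left(-410\right) = -109470$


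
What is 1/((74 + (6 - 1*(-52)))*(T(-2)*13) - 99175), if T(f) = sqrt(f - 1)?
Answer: -99175/9844514593 - 1716*I*sqrt(3)/9844514593 ≈ -1.0074e-5 - 3.0191e-7*I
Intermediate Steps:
T(f) = sqrt(-1 + f)
1/((74 + (6 - 1*(-52)))*(T(-2)*13) - 99175) = 1/((74 + (6 - 1*(-52)))*(sqrt(-1 - 2)*13) - 99175) = 1/((74 + (6 + 52))*(sqrt(-3)*13) - 99175) = 1/((74 + 58)*((I*sqrt(3))*13) - 99175) = 1/(132*(13*I*sqrt(3)) - 99175) = 1/(1716*I*sqrt(3) - 99175) = 1/(-99175 + 1716*I*sqrt(3))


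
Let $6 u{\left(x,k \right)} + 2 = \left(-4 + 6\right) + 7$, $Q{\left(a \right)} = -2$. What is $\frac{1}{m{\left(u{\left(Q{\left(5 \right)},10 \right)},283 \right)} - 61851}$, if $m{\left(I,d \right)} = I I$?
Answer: $- \frac{36}{2226587} \approx -1.6168 \cdot 10^{-5}$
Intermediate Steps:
$u{\left(x,k \right)} = \frac{7}{6}$ ($u{\left(x,k \right)} = - \frac{1}{3} + \frac{\left(-4 + 6\right) + 7}{6} = - \frac{1}{3} + \frac{2 + 7}{6} = - \frac{1}{3} + \frac{1}{6} \cdot 9 = - \frac{1}{3} + \frac{3}{2} = \frac{7}{6}$)
$m{\left(I,d \right)} = I^{2}$
$\frac{1}{m{\left(u{\left(Q{\left(5 \right)},10 \right)},283 \right)} - 61851} = \frac{1}{\left(\frac{7}{6}\right)^{2} - 61851} = \frac{1}{\frac{49}{36} - 61851} = \frac{1}{- \frac{2226587}{36}} = - \frac{36}{2226587}$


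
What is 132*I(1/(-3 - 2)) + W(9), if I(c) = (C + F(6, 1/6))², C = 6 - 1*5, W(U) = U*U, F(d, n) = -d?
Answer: 3381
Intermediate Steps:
W(U) = U²
C = 1 (C = 6 - 5 = 1)
I(c) = 25 (I(c) = (1 - 1*6)² = (1 - 6)² = (-5)² = 25)
132*I(1/(-3 - 2)) + W(9) = 132*25 + 9² = 3300 + 81 = 3381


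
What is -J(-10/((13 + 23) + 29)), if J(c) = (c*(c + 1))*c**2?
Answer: 88/28561 ≈ 0.0030811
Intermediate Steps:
J(c) = c**3*(1 + c) (J(c) = (c*(1 + c))*c**2 = c**3*(1 + c))
-J(-10/((13 + 23) + 29)) = -(-10/((13 + 23) + 29))**3*(1 - 10/((13 + 23) + 29)) = -(-10/(36 + 29))**3*(1 - 10/(36 + 29)) = -(-10/65)**3*(1 - 10/65) = -(-10*1/65)**3*(1 - 10*1/65) = -(-2/13)**3*(1 - 2/13) = -(-8)*11/(2197*13) = -1*(-88/28561) = 88/28561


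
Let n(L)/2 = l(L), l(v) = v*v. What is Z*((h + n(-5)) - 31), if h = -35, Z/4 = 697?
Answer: -44608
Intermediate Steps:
l(v) = v²
n(L) = 2*L²
Z = 2788 (Z = 4*697 = 2788)
Z*((h + n(-5)) - 31) = 2788*((-35 + 2*(-5)²) - 31) = 2788*((-35 + 2*25) - 31) = 2788*((-35 + 50) - 31) = 2788*(15 - 31) = 2788*(-16) = -44608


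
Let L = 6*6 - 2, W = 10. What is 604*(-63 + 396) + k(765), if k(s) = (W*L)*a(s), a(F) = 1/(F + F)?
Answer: 1810190/9 ≈ 2.0113e+5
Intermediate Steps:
L = 34 (L = 36 - 2 = 34)
a(F) = 1/(2*F)
k(s) = 170/s (k(s) = (10*34)*(1/(2*s)) = 340*(1/(2*s)) = 170/s)
604*(-63 + 396) + k(765) = 604*(-63 + 396) + 170/765 = 604*333 + 170*(1/765) = 201132 + 2/9 = 1810190/9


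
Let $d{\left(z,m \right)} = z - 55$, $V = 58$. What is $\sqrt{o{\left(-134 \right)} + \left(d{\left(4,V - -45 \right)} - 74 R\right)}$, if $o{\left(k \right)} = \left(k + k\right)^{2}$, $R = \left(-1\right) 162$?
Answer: $\sqrt{83761} \approx 289.42$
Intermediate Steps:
$R = -162$
$o{\left(k \right)} = 4 k^{2}$ ($o{\left(k \right)} = \left(2 k\right)^{2} = 4 k^{2}$)
$d{\left(z,m \right)} = -55 + z$
$\sqrt{o{\left(-134 \right)} + \left(d{\left(4,V - -45 \right)} - 74 R\right)} = \sqrt{4 \left(-134\right)^{2} + \left(\left(-55 + 4\right) - 74 \left(-162\right)\right)} = \sqrt{4 \cdot 17956 - -11937} = \sqrt{71824 + \left(-51 + 11988\right)} = \sqrt{71824 + 11937} = \sqrt{83761}$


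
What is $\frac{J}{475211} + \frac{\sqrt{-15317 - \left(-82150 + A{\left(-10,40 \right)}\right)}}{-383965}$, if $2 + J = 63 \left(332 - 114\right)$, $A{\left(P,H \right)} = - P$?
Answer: $\frac{13732}{475211} - \frac{\sqrt{66823}}{383965} \approx 0.028223$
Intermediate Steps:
$J = 13732$ ($J = -2 + 63 \left(332 - 114\right) = -2 + 63 \cdot 218 = -2 + 13734 = 13732$)
$\frac{J}{475211} + \frac{\sqrt{-15317 - \left(-82150 + A{\left(-10,40 \right)}\right)}}{-383965} = \frac{13732}{475211} + \frac{\sqrt{-15317 + \left(82150 - \left(-1\right) \left(-10\right)\right)}}{-383965} = 13732 \cdot \frac{1}{475211} + \sqrt{-15317 + \left(82150 - 10\right)} \left(- \frac{1}{383965}\right) = \frac{13732}{475211} + \sqrt{-15317 + \left(82150 - 10\right)} \left(- \frac{1}{383965}\right) = \frac{13732}{475211} + \sqrt{-15317 + 82140} \left(- \frac{1}{383965}\right) = \frac{13732}{475211} + \sqrt{66823} \left(- \frac{1}{383965}\right) = \frac{13732}{475211} - \frac{\sqrt{66823}}{383965}$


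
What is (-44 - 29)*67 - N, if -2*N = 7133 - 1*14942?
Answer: -17591/2 ≈ -8795.5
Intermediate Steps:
N = 7809/2 (N = -(7133 - 1*14942)/2 = -(7133 - 14942)/2 = -½*(-7809) = 7809/2 ≈ 3904.5)
(-44 - 29)*67 - N = (-44 - 29)*67 - 1*7809/2 = -73*67 - 7809/2 = -4891 - 7809/2 = -17591/2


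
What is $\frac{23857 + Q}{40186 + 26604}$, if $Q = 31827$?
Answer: $\frac{27842}{33395} \approx 0.83372$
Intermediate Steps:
$\frac{23857 + Q}{40186 + 26604} = \frac{23857 + 31827}{40186 + 26604} = \frac{55684}{66790} = 55684 \cdot \frac{1}{66790} = \frac{27842}{33395}$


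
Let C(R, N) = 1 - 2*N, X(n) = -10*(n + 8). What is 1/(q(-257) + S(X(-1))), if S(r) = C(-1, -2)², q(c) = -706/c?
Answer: 257/7131 ≈ 0.036040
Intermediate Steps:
X(n) = -80 - 10*n (X(n) = -10*(8 + n) = -80 - 10*n)
S(r) = 25 (S(r) = (1 - 2*(-2))² = (1 + 4)² = 5² = 25)
1/(q(-257) + S(X(-1))) = 1/(-706/(-257) + 25) = 1/(-706*(-1/257) + 25) = 1/(706/257 + 25) = 1/(7131/257) = 257/7131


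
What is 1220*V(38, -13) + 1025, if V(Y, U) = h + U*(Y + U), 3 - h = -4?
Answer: -386935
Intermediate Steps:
h = 7 (h = 3 - 1*(-4) = 3 + 4 = 7)
V(Y, U) = 7 + U*(U + Y) (V(Y, U) = 7 + U*(Y + U) = 7 + U*(U + Y))
1220*V(38, -13) + 1025 = 1220*(7 + (-13)² - 13*38) + 1025 = 1220*(7 + 169 - 494) + 1025 = 1220*(-318) + 1025 = -387960 + 1025 = -386935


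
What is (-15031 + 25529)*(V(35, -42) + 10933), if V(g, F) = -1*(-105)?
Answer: 115876924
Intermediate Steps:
V(g, F) = 105
(-15031 + 25529)*(V(35, -42) + 10933) = (-15031 + 25529)*(105 + 10933) = 10498*11038 = 115876924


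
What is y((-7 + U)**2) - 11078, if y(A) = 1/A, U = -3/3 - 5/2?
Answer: -4885394/441 ≈ -11078.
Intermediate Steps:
U = -7/2 (U = -3*1/3 - 5*1/2 = -1 - 5/2 = -7/2 ≈ -3.5000)
y((-7 + U)**2) - 11078 = 1/((-7 - 7/2)**2) - 11078 = 1/((-21/2)**2) - 11078 = 1/(441/4) - 11078 = 4/441 - 11078 = -4885394/441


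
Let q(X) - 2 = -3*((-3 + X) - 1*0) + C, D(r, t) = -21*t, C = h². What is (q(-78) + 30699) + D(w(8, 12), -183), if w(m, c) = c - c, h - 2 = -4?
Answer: 34791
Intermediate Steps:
h = -2 (h = 2 - 4 = -2)
C = 4 (C = (-2)² = 4)
w(m, c) = 0
q(X) = 15 - 3*X (q(X) = 2 + (-3*((-3 + X) - 1*0) + 4) = 2 + (-3*((-3 + X) + 0) + 4) = 2 + (-3*(-3 + X) + 4) = 2 + ((9 - 3*X) + 4) = 2 + (13 - 3*X) = 15 - 3*X)
(q(-78) + 30699) + D(w(8, 12), -183) = ((15 - 3*(-78)) + 30699) - 21*(-183) = ((15 + 234) + 30699) + 3843 = (249 + 30699) + 3843 = 30948 + 3843 = 34791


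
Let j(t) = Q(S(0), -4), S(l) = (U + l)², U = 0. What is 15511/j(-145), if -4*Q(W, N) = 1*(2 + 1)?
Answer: -62044/3 ≈ -20681.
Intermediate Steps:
S(l) = l² (S(l) = (0 + l)² = l²)
Q(W, N) = -¾ (Q(W, N) = -(2 + 1)/4 = -3/4 = -¼*3 = -¾)
j(t) = -¾
15511/j(-145) = 15511/(-¾) = 15511*(-4/3) = -62044/3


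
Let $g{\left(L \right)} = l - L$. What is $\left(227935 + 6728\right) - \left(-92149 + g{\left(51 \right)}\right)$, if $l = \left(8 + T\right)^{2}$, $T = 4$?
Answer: $326719$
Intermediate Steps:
$l = 144$ ($l = \left(8 + 4\right)^{2} = 12^{2} = 144$)
$g{\left(L \right)} = 144 - L$
$\left(227935 + 6728\right) - \left(-92149 + g{\left(51 \right)}\right) = \left(227935 + 6728\right) + \left(\left(48237 + 43912\right) - \left(144 - 51\right)\right) = 234663 + \left(92149 - \left(144 - 51\right)\right) = 234663 + \left(92149 - 93\right) = 234663 + 92056 = 326719$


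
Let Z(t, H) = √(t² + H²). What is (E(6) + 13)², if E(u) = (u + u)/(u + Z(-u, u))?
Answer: 129 + 44*√2 ≈ 191.23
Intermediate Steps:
Z(t, H) = √(H² + t²)
E(u) = 2*u/(u + √2*√(u²)) (E(u) = (u + u)/(u + √(u² + (-u)²)) = (2*u)/(u + √(u² + u²)) = (2*u)/(u + √(2*u²)) = (2*u)/(u + √2*√(u²)) = 2*u/(u + √2*√(u²)))
(E(6) + 13)² = (2*6/(6 + √2*√(6²)) + 13)² = (2*6/(6 + √2*√36) + 13)² = (2*6/(6 + √2*6) + 13)² = (2*6/(6 + 6*√2) + 13)² = (12/(6 + 6*√2) + 13)² = (13 + 12/(6 + 6*√2))²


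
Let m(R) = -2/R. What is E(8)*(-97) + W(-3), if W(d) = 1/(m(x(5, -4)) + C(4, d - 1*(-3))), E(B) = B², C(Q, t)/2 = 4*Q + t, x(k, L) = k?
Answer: -980859/158 ≈ -6208.0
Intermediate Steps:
C(Q, t) = 2*t + 8*Q (C(Q, t) = 2*(4*Q + t) = 2*(t + 4*Q) = 2*t + 8*Q)
W(d) = 1/(188/5 + 2*d) (W(d) = 1/(-2/5 + (2*(d - 1*(-3)) + 8*4)) = 1/(-2*⅕ + (2*(d + 3) + 32)) = 1/(-⅖ + (2*(3 + d) + 32)) = 1/(-⅖ + ((6 + 2*d) + 32)) = 1/(-⅖ + (38 + 2*d)) = 1/(188/5 + 2*d))
E(8)*(-97) + W(-3) = 8²*(-97) + 5/(2*(94 + 5*(-3))) = 64*(-97) + 5/(2*(94 - 15)) = -6208 + (5/2)/79 = -6208 + (5/2)*(1/79) = -6208 + 5/158 = -980859/158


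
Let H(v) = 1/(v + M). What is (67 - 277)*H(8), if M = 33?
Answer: -210/41 ≈ -5.1219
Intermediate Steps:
H(v) = 1/(33 + v) (H(v) = 1/(v + 33) = 1/(33 + v))
(67 - 277)*H(8) = (67 - 277)/(33 + 8) = -210/41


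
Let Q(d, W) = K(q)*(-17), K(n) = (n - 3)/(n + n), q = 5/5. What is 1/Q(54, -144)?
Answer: 1/17 ≈ 0.058824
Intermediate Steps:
q = 1 (q = 5*(⅕) = 1)
K(n) = (-3 + n)/(2*n) (K(n) = (-3 + n)/((2*n)) = (-3 + n)*(1/(2*n)) = (-3 + n)/(2*n))
Q(d, W) = 17 (Q(d, W) = ((½)*(-3 + 1)/1)*(-17) = ((½)*1*(-2))*(-17) = -1*(-17) = 17)
1/Q(54, -144) = 1/17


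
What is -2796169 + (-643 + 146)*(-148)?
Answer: -2722613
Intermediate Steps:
-2796169 + (-643 + 146)*(-148) = -2796169 - 497*(-148) = -2796169 + 73556 = -2722613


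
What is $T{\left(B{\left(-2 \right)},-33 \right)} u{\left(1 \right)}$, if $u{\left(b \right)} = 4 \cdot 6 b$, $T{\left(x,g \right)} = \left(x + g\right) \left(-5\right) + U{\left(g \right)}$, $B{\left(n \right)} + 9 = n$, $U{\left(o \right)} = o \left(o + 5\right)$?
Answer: $27456$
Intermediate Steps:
$U{\left(o \right)} = o \left(5 + o\right)$
$B{\left(n \right)} = -9 + n$
$T{\left(x,g \right)} = - 5 g - 5 x + g \left(5 + g\right)$ ($T{\left(x,g \right)} = \left(x + g\right) \left(-5\right) + g \left(5 + g\right) = \left(g + x\right) \left(-5\right) + g \left(5 + g\right) = \left(- 5 g - 5 x\right) + g \left(5 + g\right) = - 5 g - 5 x + g \left(5 + g\right)$)
$u{\left(b \right)} = 24 b$
$T{\left(B{\left(-2 \right)},-33 \right)} u{\left(1 \right)} = \left(\left(-33\right)^{2} - 5 \left(-9 - 2\right)\right) 24 \cdot 1 = \left(1089 - -55\right) 24 = \left(1089 + 55\right) 24 = 1144 \cdot 24 = 27456$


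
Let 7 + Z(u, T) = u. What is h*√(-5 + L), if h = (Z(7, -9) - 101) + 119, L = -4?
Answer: 54*I ≈ 54.0*I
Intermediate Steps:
Z(u, T) = -7 + u
h = 18 (h = ((-7 + 7) - 101) + 119 = (0 - 101) + 119 = -101 + 119 = 18)
h*√(-5 + L) = 18*√(-5 - 4) = 18*√(-9) = 18*(3*I) = 54*I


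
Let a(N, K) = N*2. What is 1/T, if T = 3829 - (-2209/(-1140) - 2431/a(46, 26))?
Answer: 6555/25259602 ≈ 0.00025951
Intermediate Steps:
a(N, K) = 2*N
T = 25259602/6555 (T = 3829 - (-2209/(-1140) - 2431/(2*46)) = 3829 - (-2209*(-1/1140) - 2431/92) = 3829 - (2209/1140 - 2431*1/92) = 3829 - (2209/1140 - 2431/92) = 3829 - 1*(-160507/6555) = 3829 + 160507/6555 = 25259602/6555 ≈ 3853.5)
1/T = 1/(25259602/6555) = 6555/25259602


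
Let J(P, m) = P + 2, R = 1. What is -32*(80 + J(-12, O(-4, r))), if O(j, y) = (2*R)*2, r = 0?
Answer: -2240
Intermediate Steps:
O(j, y) = 4 (O(j, y) = (2*1)*2 = 2*2 = 4)
J(P, m) = 2 + P
-32*(80 + J(-12, O(-4, r))) = -32*(80 + (2 - 12)) = -32*(80 - 10) = -32*70 = -2240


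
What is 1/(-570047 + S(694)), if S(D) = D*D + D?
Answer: -1/87717 ≈ -1.1400e-5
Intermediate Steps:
S(D) = D + D**2 (S(D) = D**2 + D = D + D**2)
1/(-570047 + S(694)) = 1/(-570047 + 694*(1 + 694)) = 1/(-570047 + 694*695) = 1/(-570047 + 482330) = 1/(-87717) = -1/87717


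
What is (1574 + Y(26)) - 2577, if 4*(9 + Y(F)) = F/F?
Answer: -4047/4 ≈ -1011.8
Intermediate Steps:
Y(F) = -35/4 (Y(F) = -9 + (F/F)/4 = -9 + (¼)*1 = -9 + ¼ = -35/4)
(1574 + Y(26)) - 2577 = (1574 - 35/4) - 2577 = 6261/4 - 2577 = -4047/4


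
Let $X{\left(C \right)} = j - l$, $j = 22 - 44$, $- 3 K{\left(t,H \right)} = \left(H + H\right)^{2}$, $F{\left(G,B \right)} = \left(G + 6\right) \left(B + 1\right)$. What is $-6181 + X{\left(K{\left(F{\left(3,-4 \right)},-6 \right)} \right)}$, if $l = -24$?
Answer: $-6179$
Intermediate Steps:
$F{\left(G,B \right)} = \left(1 + B\right) \left(6 + G\right)$ ($F{\left(G,B \right)} = \left(6 + G\right) \left(1 + B\right) = \left(1 + B\right) \left(6 + G\right)$)
$K{\left(t,H \right)} = - \frac{4 H^{2}}{3}$ ($K{\left(t,H \right)} = - \frac{\left(H + H\right)^{2}}{3} = - \frac{\left(2 H\right)^{2}}{3} = - \frac{4 H^{2}}{3}$)
$j = -22$
$X{\left(C \right)} = 2$ ($X{\left(C \right)} = -22 - -24 = -22 + 24 = 2$)
$-6181 + X{\left(K{\left(F{\left(3,-4 \right)},-6 \right)} \right)} = -6181 + 2 = -6179$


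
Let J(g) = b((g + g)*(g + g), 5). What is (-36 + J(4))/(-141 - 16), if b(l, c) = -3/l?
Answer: 2307/10048 ≈ 0.22960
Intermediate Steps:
J(g) = -3/(4*g**2) (J(g) = -3/(g + g)**2 = -3*1/(4*g**2) = -3/(4*g**2))
(-36 + J(4))/(-141 - 16) = (-36 - 3/4/4**2)/(-141 - 16) = (-36 - 3/4*1/16)/(-157) = -(-36 - 3/64)/157 = -1/157*(-2307/64) = 2307/10048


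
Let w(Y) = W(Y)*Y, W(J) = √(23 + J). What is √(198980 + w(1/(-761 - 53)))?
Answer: √(131843352080 - √15238894)/814 ≈ 446.07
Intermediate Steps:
w(Y) = Y*√(23 + Y) (w(Y) = √(23 + Y)*Y = Y*√(23 + Y))
√(198980 + w(1/(-761 - 53))) = √(198980 + √(23 + 1/(-761 - 53))/(-761 - 53)) = √(198980 + √(23 + 1/(-814))/(-814)) = √(198980 - √(23 - 1/814)/814) = √(198980 - √15238894/662596)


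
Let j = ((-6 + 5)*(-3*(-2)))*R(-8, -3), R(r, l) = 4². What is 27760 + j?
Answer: 27664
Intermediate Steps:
R(r, l) = 16
j = -96 (j = ((-6 + 5)*(-3*(-2)))*16 = -1*6*16 = -6*16 = -96)
27760 + j = 27760 - 96 = 27664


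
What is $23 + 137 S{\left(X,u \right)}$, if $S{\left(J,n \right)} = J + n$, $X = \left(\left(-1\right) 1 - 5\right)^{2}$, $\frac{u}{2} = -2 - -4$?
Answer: $5503$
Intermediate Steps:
$u = 4$ ($u = 2 \left(-2 - -4\right) = 2 \left(-2 + 4\right) = 2 \cdot 2 = 4$)
$X = 36$ ($X = \left(-1 - 5\right)^{2} = \left(-6\right)^{2} = 36$)
$23 + 137 S{\left(X,u \right)} = 23 + 137 \left(36 + 4\right) = 23 + 137 \cdot 40 = 23 + 5480 = 5503$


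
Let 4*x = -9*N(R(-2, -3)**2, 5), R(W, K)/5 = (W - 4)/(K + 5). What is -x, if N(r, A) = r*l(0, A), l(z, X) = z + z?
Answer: 0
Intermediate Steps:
R(W, K) = 5*(-4 + W)/(5 + K) (R(W, K) = 5*((W - 4)/(K + 5)) = 5*((-4 + W)/(5 + K)) = 5*(-4 + W)/(5 + K))
l(z, X) = 2*z
N(r, A) = 0 (N(r, A) = r*(2*0) = r*0 = 0)
x = 0 (x = (-9*0)/4 = (1/4)*0 = 0)
-x = -1*0 = 0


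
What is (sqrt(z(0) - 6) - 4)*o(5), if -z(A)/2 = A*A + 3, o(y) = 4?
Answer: -16 + 8*I*sqrt(3) ≈ -16.0 + 13.856*I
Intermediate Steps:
z(A) = -6 - 2*A**2 (z(A) = -2*(A*A + 3) = -2*(A**2 + 3) = -2*(3 + A**2) = -6 - 2*A**2)
(sqrt(z(0) - 6) - 4)*o(5) = (sqrt((-6 - 2*0**2) - 6) - 4)*4 = (sqrt((-6 - 2*0) - 6) - 4)*4 = (sqrt((-6 + 0) - 6) - 4)*4 = (sqrt(-6 - 6) - 4)*4 = (sqrt(-12) - 4)*4 = (2*I*sqrt(3) - 4)*4 = (-4 + 2*I*sqrt(3))*4 = -16 + 8*I*sqrt(3)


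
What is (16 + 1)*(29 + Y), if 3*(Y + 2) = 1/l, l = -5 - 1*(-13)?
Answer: 11033/24 ≈ 459.71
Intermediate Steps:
l = 8 (l = -5 + 13 = 8)
Y = -47/24 (Y = -2 + (1/3)/8 = -2 + (1/3)*(1/8) = -2 + 1/24 = -47/24 ≈ -1.9583)
(16 + 1)*(29 + Y) = (16 + 1)*(29 - 47/24) = 17*(649/24) = 11033/24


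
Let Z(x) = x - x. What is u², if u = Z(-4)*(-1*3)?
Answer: 0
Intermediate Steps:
Z(x) = 0
u = 0 (u = 0*(-1*3) = 0*(-3) = 0)
u² = 0² = 0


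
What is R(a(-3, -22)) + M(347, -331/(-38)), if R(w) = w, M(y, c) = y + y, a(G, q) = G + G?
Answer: 688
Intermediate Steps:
a(G, q) = 2*G
M(y, c) = 2*y
R(a(-3, -22)) + M(347, -331/(-38)) = 2*(-3) + 2*347 = -6 + 694 = 688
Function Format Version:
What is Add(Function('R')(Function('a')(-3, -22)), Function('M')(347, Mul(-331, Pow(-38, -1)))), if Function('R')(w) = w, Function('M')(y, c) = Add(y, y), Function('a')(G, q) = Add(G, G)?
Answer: 688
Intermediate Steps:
Function('a')(G, q) = Mul(2, G)
Function('M')(y, c) = Mul(2, y)
Add(Function('R')(Function('a')(-3, -22)), Function('M')(347, Mul(-331, Pow(-38, -1)))) = Add(Mul(2, -3), Mul(2, 347)) = Add(-6, 694) = 688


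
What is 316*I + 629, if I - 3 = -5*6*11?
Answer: -102703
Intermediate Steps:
I = -327 (I = 3 - 5*6*11 = 3 - 30*11 = 3 - 330 = -327)
316*I + 629 = 316*(-327) + 629 = -103332 + 629 = -102703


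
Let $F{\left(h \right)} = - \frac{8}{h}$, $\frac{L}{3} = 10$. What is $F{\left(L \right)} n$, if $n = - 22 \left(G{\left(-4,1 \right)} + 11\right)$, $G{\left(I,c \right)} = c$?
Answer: $\frac{352}{5} \approx 70.4$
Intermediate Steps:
$L = 30$ ($L = 3 \cdot 10 = 30$)
$n = -264$ ($n = - 22 \left(1 + 11\right) = \left(-22\right) 12 = -264$)
$F{\left(L \right)} n = - \frac{8}{30} \left(-264\right) = \left(-8\right) \frac{1}{30} \left(-264\right) = \left(- \frac{4}{15}\right) \left(-264\right) = \frac{352}{5}$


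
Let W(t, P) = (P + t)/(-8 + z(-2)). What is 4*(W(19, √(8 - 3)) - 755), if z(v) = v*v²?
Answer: -12099/4 - √5/4 ≈ -3025.3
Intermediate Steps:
z(v) = v³
W(t, P) = -P/16 - t/16 (W(t, P) = (P + t)/(-8 + (-2)³) = (P + t)/(-8 - 8) = (P + t)/(-16) = (P + t)*(-1/16) = -P/16 - t/16)
4*(W(19, √(8 - 3)) - 755) = 4*((-√(8 - 3)/16 - 1/16*19) - 755) = 4*((-√5/16 - 19/16) - 755) = 4*((-19/16 - √5/16) - 755) = 4*(-12099/16 - √5/16) = -12099/4 - √5/4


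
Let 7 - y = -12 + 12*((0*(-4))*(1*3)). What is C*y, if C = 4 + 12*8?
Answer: 1900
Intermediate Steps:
C = 100 (C = 4 + 96 = 100)
y = 19 (y = 7 - (-12 + 12*((0*(-4))*(1*3))) = 7 - (-12 + 12*(0*3)) = 7 - (-12 + 12*0) = 7 - (-12 + 0) = 7 - 1*(-12) = 7 + 12 = 19)
C*y = 100*19 = 1900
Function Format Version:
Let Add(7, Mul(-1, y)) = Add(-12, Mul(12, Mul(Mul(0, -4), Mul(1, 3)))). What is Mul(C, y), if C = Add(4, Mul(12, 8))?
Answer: 1900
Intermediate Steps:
C = 100 (C = Add(4, 96) = 100)
y = 19 (y = Add(7, Mul(-1, Add(-12, Mul(12, Mul(Mul(0, -4), Mul(1, 3)))))) = Add(7, Mul(-1, Add(-12, Mul(12, Mul(0, 3))))) = Add(7, Mul(-1, Add(-12, Mul(12, 0)))) = Add(7, Mul(-1, Add(-12, 0))) = Add(7, Mul(-1, -12)) = Add(7, 12) = 19)
Mul(C, y) = Mul(100, 19) = 1900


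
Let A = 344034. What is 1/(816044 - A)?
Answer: 1/472010 ≈ 2.1186e-6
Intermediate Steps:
1/(816044 - A) = 1/(816044 - 1*344034) = 1/(816044 - 344034) = 1/472010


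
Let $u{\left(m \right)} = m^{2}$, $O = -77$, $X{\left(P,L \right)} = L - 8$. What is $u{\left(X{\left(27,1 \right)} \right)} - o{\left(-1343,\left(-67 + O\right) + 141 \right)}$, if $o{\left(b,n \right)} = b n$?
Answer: $-3980$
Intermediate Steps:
$X{\left(P,L \right)} = -8 + L$
$u{\left(X{\left(27,1 \right)} \right)} - o{\left(-1343,\left(-67 + O\right) + 141 \right)} = \left(-8 + 1\right)^{2} - - 1343 \left(\left(-67 - 77\right) + 141\right) = \left(-7\right)^{2} - - 1343 \left(-144 + 141\right) = 49 - \left(-1343\right) \left(-3\right) = 49 - 4029 = -3980$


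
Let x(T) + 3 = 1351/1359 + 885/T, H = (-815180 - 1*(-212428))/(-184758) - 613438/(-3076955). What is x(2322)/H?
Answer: -9414924492015/20059785682196 ≈ -0.46934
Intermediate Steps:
H = 20081411818/5800939305 (H = (-815180 + 212428)*(-1/184758) - 613438*(-1/3076955) = -602752*(-1/184758) + 87634/439565 = 301376/92379 + 87634/439565 = 20081411818/5800939305 ≈ 3.4618)
x(T) = -2726/1359 + 885/T (x(T) = -3 + (1351/1359 + 885/T) = -2726/1359 + 885/T)
x(2322)/H = (-2726/1359 + 885/2322)/(20081411818/5800939305) = (-2726/1359 + 885*(1/2322))*(5800939305/20081411818) = (-2726/1359 + 295/774)*(5800939305/20081411818) = -21099/12986*5800939305/20081411818 = -9414924492015/20059785682196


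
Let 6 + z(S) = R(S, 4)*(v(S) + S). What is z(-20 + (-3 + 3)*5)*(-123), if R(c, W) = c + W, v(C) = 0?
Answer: -38622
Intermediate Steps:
R(c, W) = W + c
z(S) = -6 + S*(4 + S) (z(S) = -6 + (4 + S)*(0 + S) = -6 + (4 + S)*S = -6 + S*(4 + S))
z(-20 + (-3 + 3)*5)*(-123) = (-6 + (-20 + (-3 + 3)*5)*(4 + (-20 + (-3 + 3)*5)))*(-123) = (-6 + (-20 + 0*5)*(4 + (-20 + 0*5)))*(-123) = (-6 + (-20 + 0)*(4 + (-20 + 0)))*(-123) = (-6 - 20*(4 - 20))*(-123) = (-6 - 20*(-16))*(-123) = (-6 + 320)*(-123) = 314*(-123) = -38622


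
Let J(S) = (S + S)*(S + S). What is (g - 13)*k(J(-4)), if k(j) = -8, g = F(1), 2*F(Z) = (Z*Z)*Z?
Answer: 100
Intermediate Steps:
F(Z) = Z³/2 (F(Z) = ((Z*Z)*Z)/2 = (Z²*Z)/2 = Z³/2)
g = ½ (g = (½)*1³ = (½)*1 = ½ ≈ 0.50000)
J(S) = 4*S² (J(S) = (2*S)*(2*S) = 4*S²)
(g - 13)*k(J(-4)) = (½ - 13)*(-8) = -25/2*(-8) = 100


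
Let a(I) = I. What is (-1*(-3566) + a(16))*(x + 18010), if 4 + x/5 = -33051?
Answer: -527503230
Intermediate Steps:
x = -165275 (x = -20 + 5*(-33051) = -20 - 165255 = -165275)
(-1*(-3566) + a(16))*(x + 18010) = (-1*(-3566) + 16)*(-165275 + 18010) = (3566 + 16)*(-147265) = 3582*(-147265) = -527503230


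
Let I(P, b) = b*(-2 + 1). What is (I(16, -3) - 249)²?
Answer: 60516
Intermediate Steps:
I(P, b) = -b (I(P, b) = b*(-1) = -b)
(I(16, -3) - 249)² = (-1*(-3) - 249)² = (3 - 249)² = (-246)² = 60516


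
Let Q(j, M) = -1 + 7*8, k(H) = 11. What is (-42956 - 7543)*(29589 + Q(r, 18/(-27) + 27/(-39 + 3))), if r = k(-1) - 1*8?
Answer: -1496992356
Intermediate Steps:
r = 3 (r = 11 - 1*8 = 11 - 8 = 3)
Q(j, M) = 55 (Q(j, M) = -1 + 56 = 55)
(-42956 - 7543)*(29589 + Q(r, 18/(-27) + 27/(-39 + 3))) = (-42956 - 7543)*(29589 + 55) = -50499*29644 = -1496992356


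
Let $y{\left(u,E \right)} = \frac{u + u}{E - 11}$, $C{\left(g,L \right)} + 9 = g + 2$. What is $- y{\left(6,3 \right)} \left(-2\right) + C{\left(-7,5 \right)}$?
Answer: $-17$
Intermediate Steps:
$C{\left(g,L \right)} = -7 + g$ ($C{\left(g,L \right)} = -9 + \left(g + 2\right) = -9 + \left(2 + g\right) = -7 + g$)
$y{\left(u,E \right)} = \frac{2 u}{-11 + E}$
$- y{\left(6,3 \right)} \left(-2\right) + C{\left(-7,5 \right)} = - \frac{2 \cdot 6}{-11 + 3} \left(-2\right) - 14 = - \frac{2 \cdot 6}{-8} \left(-2\right) - 14 = - \frac{2 \cdot 6 \left(-1\right)}{8} \left(-2\right) - 14 = \left(-1\right) \left(- \frac{3}{2}\right) \left(-2\right) - 14 = \frac{3}{2} \left(-2\right) - 14 = -3 - 14 = -17$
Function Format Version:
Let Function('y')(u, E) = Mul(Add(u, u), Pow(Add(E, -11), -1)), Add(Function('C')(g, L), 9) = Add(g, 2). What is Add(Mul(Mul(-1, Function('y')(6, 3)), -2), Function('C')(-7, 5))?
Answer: -17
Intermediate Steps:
Function('C')(g, L) = Add(-7, g) (Function('C')(g, L) = Add(-9, Add(g, 2)) = Add(-9, Add(2, g)) = Add(-7, g))
Function('y')(u, E) = Mul(2, u, Pow(Add(-11, E), -1)) (Function('y')(u, E) = Mul(Mul(2, u), Pow(Add(-11, E), -1)) = Mul(2, u, Pow(Add(-11, E), -1)))
Add(Mul(Mul(-1, Function('y')(6, 3)), -2), Function('C')(-7, 5)) = Add(Mul(Mul(-1, Mul(2, 6, Pow(Add(-11, 3), -1))), -2), Add(-7, -7)) = Add(Mul(Mul(-1, Mul(2, 6, Pow(-8, -1))), -2), -14) = Add(Mul(Mul(-1, Mul(2, 6, Rational(-1, 8))), -2), -14) = Add(Mul(Mul(-1, Rational(-3, 2)), -2), -14) = Add(Mul(Rational(3, 2), -2), -14) = Add(-3, -14) = -17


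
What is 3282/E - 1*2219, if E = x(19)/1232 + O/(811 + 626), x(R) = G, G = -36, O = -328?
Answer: -1705470655/113957 ≈ -14966.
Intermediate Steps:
x(R) = -36
E = -113957/442596 (E = -36/1232 - 328/(811 + 626) = -36*1/1232 - 328/1437 = -9/308 - 328*1/1437 = -9/308 - 328/1437 = -113957/442596 ≈ -0.25747)
3282/E - 1*2219 = 3282/(-113957/442596) - 1*2219 = 3282*(-442596/113957) - 2219 = -1452600072/113957 - 2219 = -1705470655/113957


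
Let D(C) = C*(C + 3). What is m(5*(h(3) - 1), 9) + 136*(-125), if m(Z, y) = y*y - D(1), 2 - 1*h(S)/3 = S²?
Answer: -16923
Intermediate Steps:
D(C) = C*(3 + C)
h(S) = 6 - 3*S²
m(Z, y) = -4 + y² (m(Z, y) = y*y - (3 + 1) = y² - 4 = -4 + y²)
m(5*(h(3) - 1), 9) + 136*(-125) = (-4 + 9²) + 136*(-125) = (-4 + 81) - 17000 = 77 - 17000 = -16923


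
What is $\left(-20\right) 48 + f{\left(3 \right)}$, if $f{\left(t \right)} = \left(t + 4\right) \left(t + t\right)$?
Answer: $-918$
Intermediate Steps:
$f{\left(t \right)} = 2 t \left(4 + t\right)$ ($f{\left(t \right)} = \left(4 + t\right) 2 t = 2 t \left(4 + t\right)$)
$\left(-20\right) 48 + f{\left(3 \right)} = \left(-20\right) 48 + 2 \cdot 3 \left(4 + 3\right) = -960 + 2 \cdot 3 \cdot 7 = -960 + 42 = -918$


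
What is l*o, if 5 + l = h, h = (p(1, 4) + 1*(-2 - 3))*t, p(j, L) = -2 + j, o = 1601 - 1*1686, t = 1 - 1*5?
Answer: -1615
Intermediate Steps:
t = -4 (t = 1 - 5 = -4)
o = -85 (o = 1601 - 1686 = -85)
h = 24 (h = ((-2 + 1) + 1*(-2 - 3))*(-4) = (-1 + 1*(-5))*(-4) = (-1 - 5)*(-4) = -6*(-4) = 24)
l = 19 (l = -5 + 24 = 19)
l*o = 19*(-85) = -1615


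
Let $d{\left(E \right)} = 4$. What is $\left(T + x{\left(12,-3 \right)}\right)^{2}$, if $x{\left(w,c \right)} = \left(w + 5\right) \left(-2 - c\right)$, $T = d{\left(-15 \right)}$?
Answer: $441$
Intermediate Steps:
$T = 4$
$x{\left(w,c \right)} = \left(-2 - c\right) \left(5 + w\right)$ ($x{\left(w,c \right)} = \left(5 + w\right) \left(-2 - c\right) = \left(-2 - c\right) \left(5 + w\right)$)
$\left(T + x{\left(12,-3 \right)}\right)^{2} = \left(4 - \left(19 - 36\right)\right)^{2} = \left(4 + \left(-10 + 15 - 24 + 36\right)\right)^{2} = \left(4 + 17\right)^{2} = 21^{2} = 441$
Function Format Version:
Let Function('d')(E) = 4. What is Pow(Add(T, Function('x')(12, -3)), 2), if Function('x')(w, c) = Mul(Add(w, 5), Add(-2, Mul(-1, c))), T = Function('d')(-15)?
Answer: 441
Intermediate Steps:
T = 4
Function('x')(w, c) = Mul(Add(-2, Mul(-1, c)), Add(5, w)) (Function('x')(w, c) = Mul(Add(5, w), Add(-2, Mul(-1, c))) = Mul(Add(-2, Mul(-1, c)), Add(5, w)))
Pow(Add(T, Function('x')(12, -3)), 2) = Pow(Add(4, Add(-10, Mul(-5, -3), Mul(-2, 12), Mul(-1, -3, 12))), 2) = Pow(Add(4, Add(-10, 15, -24, 36)), 2) = Pow(Add(4, 17), 2) = Pow(21, 2) = 441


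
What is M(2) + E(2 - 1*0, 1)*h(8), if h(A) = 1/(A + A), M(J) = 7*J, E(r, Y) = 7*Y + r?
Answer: 233/16 ≈ 14.563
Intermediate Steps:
E(r, Y) = r + 7*Y
h(A) = 1/(2*A)
M(2) + E(2 - 1*0, 1)*h(8) = 7*2 + ((2 - 1*0) + 7*1)*((½)/8) = 14 + ((2 + 0) + 7)*((½)*(⅛)) = 14 + (2 + 7)*(1/16) = 14 + 9*(1/16) = 14 + 9/16 = 233/16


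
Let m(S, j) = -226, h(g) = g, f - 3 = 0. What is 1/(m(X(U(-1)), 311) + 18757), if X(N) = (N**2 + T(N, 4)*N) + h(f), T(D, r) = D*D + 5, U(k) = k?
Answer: 1/18531 ≈ 5.3964e-5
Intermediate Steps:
f = 3 (f = 3 + 0 = 3)
T(D, r) = 5 + D**2 (T(D, r) = D**2 + 5 = 5 + D**2)
X(N) = 3 + N**2 + N*(5 + N**2) (X(N) = (N**2 + (5 + N**2)*N) + 3 = (N**2 + N*(5 + N**2)) + 3 = 3 + N**2 + N*(5 + N**2))
1/(m(X(U(-1)), 311) + 18757) = 1/(-226 + 18757) = 1/18531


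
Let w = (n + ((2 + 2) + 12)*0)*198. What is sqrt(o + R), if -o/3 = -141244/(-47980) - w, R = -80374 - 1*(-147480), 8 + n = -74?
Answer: sqrt(2645834033615)/11995 ≈ 135.61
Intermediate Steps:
n = -82 (n = -8 - 74 = -82)
R = 67106 (R = -80374 + 147480 = 67106)
w = -16236 (w = (-82 + ((2 + 2) + 12)*0)*198 = (-82 + (4 + 12)*0)*198 = (-82 + 16*0)*198 = (-82 + 0)*198 = -82*198 = -16236)
o = -584358393/11995 (o = -3*(-141244/(-47980) - 1*(-16236)) = -3*(-141244*(-1/47980) + 16236) = -3*(35311/11995 + 16236) = -3*194786131/11995 = -584358393/11995 ≈ -48717.)
sqrt(o + R) = sqrt(-584358393/11995 + 67106) = sqrt(220578077/11995) = sqrt(2645834033615)/11995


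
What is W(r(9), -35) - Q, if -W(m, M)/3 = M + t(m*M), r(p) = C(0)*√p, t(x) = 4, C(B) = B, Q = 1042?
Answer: -949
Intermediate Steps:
r(p) = 0 (r(p) = 0*√p = 0)
W(m, M) = -12 - 3*M (W(m, M) = -3*(M + 4) = -3*(4 + M) = -12 - 3*M)
W(r(9), -35) - Q = (-12 - 3*(-35)) - 1*1042 = (-12 + 105) - 1042 = 93 - 1042 = -949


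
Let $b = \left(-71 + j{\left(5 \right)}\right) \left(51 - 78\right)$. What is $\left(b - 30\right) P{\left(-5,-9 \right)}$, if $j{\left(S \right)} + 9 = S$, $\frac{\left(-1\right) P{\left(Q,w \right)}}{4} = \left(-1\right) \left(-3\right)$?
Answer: $-23940$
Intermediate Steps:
$P{\left(Q,w \right)} = -12$ ($P{\left(Q,w \right)} = - 4 \left(\left(-1\right) \left(-3\right)\right) = \left(-4\right) 3 = -12$)
$j{\left(S \right)} = -9 + S$
$b = 2025$ ($b = \left(-71 + \left(-9 + 5\right)\right) \left(51 - 78\right) = \left(-71 - 4\right) \left(-27\right) = \left(-75\right) \left(-27\right) = 2025$)
$\left(b - 30\right) P{\left(-5,-9 \right)} = \left(2025 - 30\right) \left(-12\right) = 1995 \left(-12\right) = -23940$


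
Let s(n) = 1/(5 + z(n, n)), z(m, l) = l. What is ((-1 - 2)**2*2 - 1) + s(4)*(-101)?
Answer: 52/9 ≈ 5.7778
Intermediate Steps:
s(n) = 1/(5 + n)
((-1 - 2)**2*2 - 1) + s(4)*(-101) = ((-1 - 2)**2*2 - 1) - 101/(5 + 4) = ((-3)**2*2 - 1) - 101/9 = (9*2 - 1) + (1/9)*(-101) = (18 - 1) - 101/9 = 17 - 101/9 = 52/9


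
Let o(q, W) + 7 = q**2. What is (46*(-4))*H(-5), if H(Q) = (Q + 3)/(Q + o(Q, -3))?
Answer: 368/13 ≈ 28.308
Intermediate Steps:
o(q, W) = -7 + q**2
H(Q) = (3 + Q)/(-7 + Q + Q**2) (H(Q) = (Q + 3)/(Q + (-7 + Q**2)) = (3 + Q)/(-7 + Q + Q**2))
(46*(-4))*H(-5) = (46*(-4))*((3 - 5)/(-7 - 5 + (-5)**2)) = -184*(-2)/(-7 - 5 + 25) = -184*(-2)/13 = -184*(-2/13) = 368/13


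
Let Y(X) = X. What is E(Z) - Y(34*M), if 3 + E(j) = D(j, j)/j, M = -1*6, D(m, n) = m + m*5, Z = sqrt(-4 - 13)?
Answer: 207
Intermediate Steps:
Z = I*sqrt(17) (Z = sqrt(-17) = I*sqrt(17) ≈ 4.1231*I)
D(m, n) = 6*m (D(m, n) = m + 5*m = 6*m)
M = -6
E(j) = 3 (E(j) = -3 + (6*j)/j = -3 + 6 = 3)
E(Z) - Y(34*M) = 3 - 34*(-6) = 3 - 1*(-204) = 3 + 204 = 207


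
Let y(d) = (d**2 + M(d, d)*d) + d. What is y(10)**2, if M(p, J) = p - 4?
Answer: 28900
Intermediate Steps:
M(p, J) = -4 + p
y(d) = d + d**2 + d*(-4 + d) (y(d) = (d**2 + (-4 + d)*d) + d = (d**2 + d*(-4 + d)) + d = d + d**2 + d*(-4 + d))
y(10)**2 = (10*(-3 + 2*10))**2 = (10*(-3 + 20))**2 = (10*17)**2 = 170**2 = 28900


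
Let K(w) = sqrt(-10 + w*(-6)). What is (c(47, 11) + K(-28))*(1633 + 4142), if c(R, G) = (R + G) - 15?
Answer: 248325 + 5775*sqrt(158) ≈ 3.2092e+5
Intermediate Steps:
c(R, G) = -15 + G + R (c(R, G) = (G + R) - 15 = -15 + G + R)
K(w) = sqrt(-10 - 6*w)
(c(47, 11) + K(-28))*(1633 + 4142) = ((-15 + 11 + 47) + sqrt(-10 - 6*(-28)))*(1633 + 4142) = (43 + sqrt(-10 + 168))*5775 = (43 + sqrt(158))*5775 = 248325 + 5775*sqrt(158)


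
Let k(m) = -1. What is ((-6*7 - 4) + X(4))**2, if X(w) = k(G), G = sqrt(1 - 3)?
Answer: 2209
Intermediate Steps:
G = I*sqrt(2) (G = sqrt(-2) = I*sqrt(2) ≈ 1.4142*I)
X(w) = -1
((-6*7 - 4) + X(4))**2 = ((-6*7 - 4) - 1)**2 = ((-42 - 4) - 1)**2 = (-46 - 1)**2 = (-47)**2 = 2209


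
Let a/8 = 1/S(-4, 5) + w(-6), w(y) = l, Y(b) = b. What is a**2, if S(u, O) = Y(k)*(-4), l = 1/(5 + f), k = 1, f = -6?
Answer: 100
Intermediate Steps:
l = -1 (l = 1/(5 - 6) = 1/(-1) = -1)
w(y) = -1
S(u, O) = -4 (S(u, O) = 1*(-4) = -4)
a = -10 (a = 8*(1/(-4) - 1) = 8*(-1/4 - 1) = 8*(-5/4) = -10)
a**2 = (-10)**2 = 100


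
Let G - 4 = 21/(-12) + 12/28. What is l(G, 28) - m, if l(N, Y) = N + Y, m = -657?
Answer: 19255/28 ≈ 687.68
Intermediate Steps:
G = 75/28 (G = 4 + (21/(-12) + 12/28) = 4 + (21*(-1/12) + 12*(1/28)) = 4 + (-7/4 + 3/7) = 4 - 37/28 = 75/28 ≈ 2.6786)
l(G, 28) - m = (75/28 + 28) - 1*(-657) = 859/28 + 657 = 19255/28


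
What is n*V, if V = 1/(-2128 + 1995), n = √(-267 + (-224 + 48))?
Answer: -I*√443/133 ≈ -0.15825*I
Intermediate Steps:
n = I*√443 (n = √(-267 - 176) = √(-443) = I*√443 ≈ 21.048*I)
V = -1/133 (V = 1/(-133) = -1/133 ≈ -0.0075188)
n*V = (I*√443)*(-1/133) = -I*√443/133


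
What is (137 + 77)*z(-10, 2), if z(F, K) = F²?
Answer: 21400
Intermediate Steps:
(137 + 77)*z(-10, 2) = (137 + 77)*(-10)² = 214*100 = 21400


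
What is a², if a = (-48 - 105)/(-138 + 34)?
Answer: 23409/10816 ≈ 2.1643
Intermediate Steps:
a = 153/104 (a = -153/(-104) = -153*(-1/104) = 153/104 ≈ 1.4712)
a² = (153/104)² = 23409/10816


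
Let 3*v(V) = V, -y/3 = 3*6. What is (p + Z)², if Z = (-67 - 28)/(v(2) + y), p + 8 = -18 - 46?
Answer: 5049009/1024 ≈ 4930.7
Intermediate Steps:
y = -54 (y = -9*6 = -3*18 = -54)
p = -72 (p = -8 + (-18 - 46) = -8 - 64 = -72)
v(V) = V/3
Z = 57/32 (Z = (-67 - 28)/((⅓)*2 - 54) = -95/(⅔ - 54) = -95/(-160/3) = -95*(-3/160) = 57/32 ≈ 1.7813)
(p + Z)² = (-72 + 57/32)² = (-2247/32)² = 5049009/1024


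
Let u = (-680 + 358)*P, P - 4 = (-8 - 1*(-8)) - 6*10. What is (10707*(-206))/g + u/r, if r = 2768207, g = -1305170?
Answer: 3064604224667/1806490365095 ≈ 1.6964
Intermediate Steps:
P = -56 (P = 4 + ((-8 - 1*(-8)) - 6*10) = 4 + ((-8 + 8) - 60) = 4 + (0 - 60) = 4 - 60 = -56)
u = 18032 (u = (-680 + 358)*(-56) = -322*(-56) = 18032)
(10707*(-206))/g + u/r = (10707*(-206))/(-1305170) + 18032/2768207 = -2205642*(-1/1305170) + 18032*(1/2768207) = 1102821/652585 + 18032/2768207 = 3064604224667/1806490365095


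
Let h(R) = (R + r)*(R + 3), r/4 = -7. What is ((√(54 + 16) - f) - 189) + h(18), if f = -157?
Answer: -242 + √70 ≈ -233.63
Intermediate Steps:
r = -28 (r = 4*(-7) = -28)
h(R) = (-28 + R)*(3 + R) (h(R) = (R - 28)*(R + 3) = (-28 + R)*(3 + R))
((√(54 + 16) - f) - 189) + h(18) = ((√(54 + 16) - 1*(-157)) - 189) + (-84 + 18² - 25*18) = ((√70 + 157) - 189) + (-84 + 324 - 450) = ((157 + √70) - 189) - 210 = (-32 + √70) - 210 = -242 + √70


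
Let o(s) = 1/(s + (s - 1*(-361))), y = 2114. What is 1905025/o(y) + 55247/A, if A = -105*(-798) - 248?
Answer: 730337507801197/83542 ≈ 8.7422e+9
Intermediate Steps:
o(s) = 1/(361 + 2*s) (o(s) = 1/(s + (s + 361)) = 1/(s + (361 + s)) = 1/(361 + 2*s))
A = 83542 (A = 83790 - 248 = 83542)
1905025/o(y) + 55247/A = 1905025/(1/(361 + 2*2114)) + 55247/83542 = 1905025/(1/(361 + 4228)) + 55247*(1/83542) = 1905025/(1/4589) + 55247/83542 = 1905025*4589 + 55247/83542 = 8742159725 + 55247/83542 = 730337507801197/83542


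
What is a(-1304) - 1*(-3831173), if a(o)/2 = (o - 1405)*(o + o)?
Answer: 17961317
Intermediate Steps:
a(o) = 4*o*(-1405 + o) (a(o) = 2*((o - 1405)*(o + o)) = 2*((-1405 + o)*(2*o)) = 2*(2*o*(-1405 + o)) = 4*o*(-1405 + o))
a(-1304) - 1*(-3831173) = 4*(-1304)*(-1405 - 1304) - 1*(-3831173) = 4*(-1304)*(-2709) + 3831173 = 14130144 + 3831173 = 17961317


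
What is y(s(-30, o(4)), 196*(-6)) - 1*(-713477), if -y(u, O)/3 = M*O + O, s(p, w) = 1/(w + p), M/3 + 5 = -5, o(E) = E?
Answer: 611165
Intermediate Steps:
M = -30 (M = -15 + 3*(-5) = -15 - 15 = -30)
s(p, w) = 1/(p + w)
y(u, O) = 87*O (y(u, O) = -3*(-30*O + O) = -(-87)*O = 87*O)
y(s(-30, o(4)), 196*(-6)) - 1*(-713477) = 87*(196*(-6)) - 1*(-713477) = 87*(-1176) + 713477 = -102312 + 713477 = 611165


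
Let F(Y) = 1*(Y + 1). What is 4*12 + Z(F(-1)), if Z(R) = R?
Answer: 48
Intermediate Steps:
F(Y) = 1 + Y (F(Y) = 1*(1 + Y) = 1 + Y)
4*12 + Z(F(-1)) = 4*12 + (1 - 1) = 48 + 0 = 48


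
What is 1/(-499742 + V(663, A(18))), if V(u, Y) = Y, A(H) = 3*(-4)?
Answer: -1/499754 ≈ -2.0010e-6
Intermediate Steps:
A(H) = -12
1/(-499742 + V(663, A(18))) = 1/(-499742 - 12) = 1/(-499754) = -1/499754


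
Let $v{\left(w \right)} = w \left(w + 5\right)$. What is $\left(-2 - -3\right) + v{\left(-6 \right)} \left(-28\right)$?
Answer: $-167$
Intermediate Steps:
$v{\left(w \right)} = w \left(5 + w\right)$
$\left(-2 - -3\right) + v{\left(-6 \right)} \left(-28\right) = \left(-2 - -3\right) + - 6 \left(5 - 6\right) \left(-28\right) = \left(-2 + 3\right) + \left(-6\right) \left(-1\right) \left(-28\right) = 1 + 6 \left(-28\right) = 1 - 168 = -167$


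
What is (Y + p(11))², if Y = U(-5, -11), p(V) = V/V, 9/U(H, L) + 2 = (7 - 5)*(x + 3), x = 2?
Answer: 289/64 ≈ 4.5156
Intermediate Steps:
U(H, L) = 9/8 (U(H, L) = 9/(-2 + (7 - 5)*(2 + 3)) = 9/(-2 + 2*5) = 9/(-2 + 10) = 9/8)
p(V) = 1
Y = 9/8 ≈ 1.1250
(Y + p(11))² = (9/8 + 1)² = (17/8)² = 289/64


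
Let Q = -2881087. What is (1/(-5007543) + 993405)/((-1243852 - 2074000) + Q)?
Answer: -45637782146/284783977953 ≈ -0.16025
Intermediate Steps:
(1/(-5007543) + 993405)/((-1243852 - 2074000) + Q) = (1/(-5007543) + 993405)/((-1243852 - 2074000) - 2881087) = (-1/5007543 + 993405)/(-3317852 - 2881087) = (4974518253914/5007543)/(-6198939) = (4974518253914/5007543)*(-1/6198939) = -45637782146/284783977953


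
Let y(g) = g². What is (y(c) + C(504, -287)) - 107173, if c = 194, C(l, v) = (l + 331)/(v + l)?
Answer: -15088694/217 ≈ -69533.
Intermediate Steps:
C(l, v) = (331 + l)/(l + v)
(y(c) + C(504, -287)) - 107173 = (194² + (331 + 504)/(504 - 287)) - 107173 = (37636 + 835/217) - 107173 = 8167847/217 - 107173 = -15088694/217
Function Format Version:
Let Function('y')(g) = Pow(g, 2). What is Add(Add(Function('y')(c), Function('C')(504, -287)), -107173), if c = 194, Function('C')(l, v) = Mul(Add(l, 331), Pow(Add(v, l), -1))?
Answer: Rational(-15088694, 217) ≈ -69533.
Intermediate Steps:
Function('C')(l, v) = Mul(Pow(Add(l, v), -1), Add(331, l)) (Function('C')(l, v) = Mul(Add(331, l), Pow(Add(l, v), -1)) = Mul(Pow(Add(l, v), -1), Add(331, l)))
Add(Add(Function('y')(c), Function('C')(504, -287)), -107173) = Add(Add(Pow(194, 2), Mul(Pow(Add(504, -287), -1), Add(331, 504))), -107173) = Add(Add(37636, Mul(Pow(217, -1), 835)), -107173) = Add(Add(37636, Mul(Rational(1, 217), 835)), -107173) = Add(Add(37636, Rational(835, 217)), -107173) = Add(Rational(8167847, 217), -107173) = Rational(-15088694, 217)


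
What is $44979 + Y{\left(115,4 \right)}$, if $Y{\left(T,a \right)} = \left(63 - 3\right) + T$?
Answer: $45154$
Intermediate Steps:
$Y{\left(T,a \right)} = 60 + T$
$44979 + Y{\left(115,4 \right)} = 44979 + \left(60 + 115\right) = 44979 + 175 = 45154$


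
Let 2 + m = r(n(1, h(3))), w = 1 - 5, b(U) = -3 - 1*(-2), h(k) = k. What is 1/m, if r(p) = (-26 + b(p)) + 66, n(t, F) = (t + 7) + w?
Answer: 1/37 ≈ 0.027027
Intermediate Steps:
b(U) = -1 (b(U) = -3 + 2 = -1)
w = -4
n(t, F) = 3 + t (n(t, F) = (t + 7) - 4 = (7 + t) - 4 = 3 + t)
r(p) = 39 (r(p) = (-26 - 1) + 66 = -27 + 66 = 39)
m = 37 (m = -2 + 39 = 37)
1/m = 1/37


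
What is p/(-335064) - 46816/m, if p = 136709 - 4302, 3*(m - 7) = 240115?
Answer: -9856844503/10057616088 ≈ -0.98004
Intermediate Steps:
m = 240136/3 (m = 7 + (⅓)*240115 = 7 + 240115/3 = 240136/3 ≈ 80045.)
p = 132407
p/(-335064) - 46816/m = 132407/(-335064) - 46816/240136/3 = 132407*(-1/335064) - 46816*3/240136 = -132407/335064 - 17556/30017 = -9856844503/10057616088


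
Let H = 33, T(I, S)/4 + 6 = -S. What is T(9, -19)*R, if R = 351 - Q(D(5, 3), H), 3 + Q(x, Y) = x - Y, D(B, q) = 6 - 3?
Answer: 19968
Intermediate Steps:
T(I, S) = -24 - 4*S (T(I, S) = -24 + 4*(-S) = -24 - 4*S)
D(B, q) = 3
Q(x, Y) = -3 + x - Y (Q(x, Y) = -3 + (x - Y) = -3 + x - Y)
R = 384 (R = 351 - (-3 + 3 - 1*33) = 351 - (-3 + 3 - 33) = 351 - 1*(-33) = 351 + 33 = 384)
T(9, -19)*R = (-24 - 4*(-19))*384 = (-24 + 76)*384 = 52*384 = 19968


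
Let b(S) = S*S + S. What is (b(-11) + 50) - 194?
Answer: -34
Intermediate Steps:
b(S) = S + S² (b(S) = S² + S = S + S²)
(b(-11) + 50) - 194 = (-11*(1 - 11) + 50) - 194 = (-11*(-10) + 50) - 194 = (110 + 50) - 194 = 160 - 194 = -34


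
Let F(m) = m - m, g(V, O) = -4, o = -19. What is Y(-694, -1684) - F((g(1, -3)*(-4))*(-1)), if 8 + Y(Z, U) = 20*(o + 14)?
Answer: -108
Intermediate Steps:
Y(Z, U) = -108 (Y(Z, U) = -8 + 20*(-19 + 14) = -8 + 20*(-5) = -8 - 100 = -108)
F(m) = 0
Y(-694, -1684) - F((g(1, -3)*(-4))*(-1)) = -108 - 1*0 = -108 + 0 = -108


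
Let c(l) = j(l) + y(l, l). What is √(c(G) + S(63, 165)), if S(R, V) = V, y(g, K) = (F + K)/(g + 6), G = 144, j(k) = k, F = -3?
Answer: √30994/10 ≈ 17.605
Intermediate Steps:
y(g, K) = (-3 + K)/(6 + g) (y(g, K) = (-3 + K)/(g + 6) = (-3 + K)/(6 + g))
c(l) = l + (-3 + l)/(6 + l)
√(c(G) + S(63, 165)) = √((-3 + 144 + 144*(6 + 144))/(6 + 144) + 165) = √((-3 + 144 + 144*150)/150 + 165) = √((-3 + 144 + 21600)/150 + 165) = √((1/150)*21741 + 165) = √(7247/50 + 165) = √(15497/50) = √30994/10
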